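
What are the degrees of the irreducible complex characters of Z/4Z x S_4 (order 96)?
Dimensions: 1, 1, 1, 1, 1, 1, 1, 1, 2, 2, 2, 2, 3, 3, 3, 3, 3, 3, 3, 3

There are 20 irreducibles (= number of conjugacy classes). Their dimensions d_i satisfy sum d_i^2 = |G| = 96: 1 + 1 + 1 + 1 + 1 + 1 + 1 + 1 + 4 + 4 + 4 + 4 + 9 + 9 + 9 + 9 + 9 + 9 + 9 + 9 = 96. (For the product with Z/4Z: each of the 4 1-dim characters of Z/4Z tensors with each irrep of S_4, giving 4 copies of each S_4-dimension.)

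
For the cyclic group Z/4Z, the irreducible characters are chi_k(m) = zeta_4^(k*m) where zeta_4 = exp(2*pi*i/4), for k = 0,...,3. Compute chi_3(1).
chi_3(1) = zeta_4^3 = -I

Working: chi_3(1) = zeta_4^(3*1) = zeta_4^3. Since zeta_4^4 = 1, this equals zeta_4^3 = exp(2*pi*i*3/4) = -I.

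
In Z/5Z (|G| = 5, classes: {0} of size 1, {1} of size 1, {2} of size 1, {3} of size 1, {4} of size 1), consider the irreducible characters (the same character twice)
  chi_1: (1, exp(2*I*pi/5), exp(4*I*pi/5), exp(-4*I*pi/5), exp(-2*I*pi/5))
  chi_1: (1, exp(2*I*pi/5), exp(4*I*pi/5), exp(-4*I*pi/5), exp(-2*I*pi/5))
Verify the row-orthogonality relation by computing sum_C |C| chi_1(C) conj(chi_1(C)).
Sum = 5 = |G| = 5; so <chi_1, chi_1> = 1 (norm-1 confirms irreducibility).

Reasoning: Compute term by term over conjugacy classes (|C| * chi_1(C) * conj(chi_1(C))):
  1*(1)*conj(1) + 1*(exp(2*I*pi/5))*conj(exp(2*I*pi/5)) + 1*(exp(4*I*pi/5))*conj(exp(4*I*pi/5)) + 1*(exp(-4*I*pi/5))*conj(exp(-4*I*pi/5)) + 1*(exp(-2*I*pi/5))*conj(exp(-2*I*pi/5))
  = (1) + (1) + (1) + (1) + (1)
  = 5.
(Exp terms are combined using exp(i*s)*conj(exp(i*t)) = exp(i*(s-t)), and sums of them are collapsed using the identity that for every m > 1 the m distinct m-th roots of unity sum to 0, e.g. 1 + exp(2*I*pi/3) + exp(-2*I*pi/3) = 0.)
Dividing by |G| = 5 gives 5/5 = 1, matching the row-orthogonality relation <chi_1, chi_1> = [chi_1 = chi_1].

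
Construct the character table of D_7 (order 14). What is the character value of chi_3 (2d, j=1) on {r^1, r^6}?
Conjugacy classes: {e} of size 1, {r^1, r^6} of size 2, {r^2, r^5} of size 2, {r^3, r^4} of size 2, {s, sr, ..., sr^6} of size 7.
Character table:
  irrep \ class              {e} (size 1)  {r^1, r^6} (size 2)  {r^2, r^5} (size 2)  {r^3, r^4} (size 2)  {s, sr, ..., sr^6} (size 7)
  chi_1 (triv)               1             1                    1                    1                    1                          
  chi_2 (sign: r->1, s->-1)  1             1                    1                    1                    -1                         
  chi_3 (2d, j=1)            2             2*cos(2*pi/7)        -2*cos(3*pi/7)       -2*cos(pi/7)         0                          
  chi_4 (2d, j=2)            2             -2*cos(3*pi/7)       -2*cos(pi/7)         2*cos(2*pi/7)        0                          
  chi_5 (2d, j=3)            2             -2*cos(pi/7)         2*cos(2*pi/7)        -2*cos(3*pi/7)       0                          

Spot check: chi_3 (2d, j=1) on {r^1, r^6} = 2*cos(2*pi/7).

D_7 has order 2*7 = 14 with 5 conjugacy classes, hence 5 irreducibles. Sum of squared dims 1 + 1 + 4 + 4 + 4 = 14 = |G|. Linear characters come from the abelianisation; the 2-dimensional irreps have character r^k -> 2*cos(2*pi*j*k/7), reflections -> 0.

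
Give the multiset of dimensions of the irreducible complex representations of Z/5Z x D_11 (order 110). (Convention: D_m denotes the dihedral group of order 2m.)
Dimensions: 1, 1, 1, 1, 1, 1, 1, 1, 1, 1, 2, 2, 2, 2, 2, 2, 2, 2, 2, 2, 2, 2, 2, 2, 2, 2, 2, 2, 2, 2, 2, 2, 2, 2, 2

Details: There are 35 irreducibles (= number of conjugacy classes). Their dimensions d_i satisfy sum d_i^2 = |G| = 110: 1 + 1 + 1 + 1 + 1 + 1 + 1 + 1 + 1 + 1 + 4 + 4 + 4 + 4 + 4 + 4 + 4 + 4 + 4 + 4 + 4 + 4 + 4 + 4 + 4 + 4 + 4 + 4 + 4 + 4 + 4 + 4 + 4 + 4 + 4 = 110. (For the product with Z/5Z: each of the 5 1-dim characters of Z/5Z tensors with each irrep of D_11, giving 5 copies of each D_11-dimension.)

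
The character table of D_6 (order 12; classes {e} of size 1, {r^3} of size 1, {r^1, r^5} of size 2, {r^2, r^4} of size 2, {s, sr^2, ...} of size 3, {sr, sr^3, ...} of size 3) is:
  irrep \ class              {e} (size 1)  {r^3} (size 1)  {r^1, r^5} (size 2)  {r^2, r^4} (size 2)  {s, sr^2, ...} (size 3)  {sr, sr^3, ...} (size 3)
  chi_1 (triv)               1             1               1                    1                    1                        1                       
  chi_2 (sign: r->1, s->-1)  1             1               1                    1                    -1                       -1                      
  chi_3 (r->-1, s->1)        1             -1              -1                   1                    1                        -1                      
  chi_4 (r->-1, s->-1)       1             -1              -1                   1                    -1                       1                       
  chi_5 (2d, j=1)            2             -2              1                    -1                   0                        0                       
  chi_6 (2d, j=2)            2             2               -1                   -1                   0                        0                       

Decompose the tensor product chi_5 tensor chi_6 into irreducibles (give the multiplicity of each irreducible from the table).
chi_5 tensor chi_6 = chi_3 + chi_4 + chi_5 (all other irreducibles have multiplicity 0).

Reasoning: The character of a tensor product is the pointwise product (chi_5 * chi_6)(C) = chi_5(C) * chi_6(C):
  {e}: (2)*(2), {r^3}: (-2)*(2), {r^1, r^5}: (1)*(-1), {r^2, r^4}: (-1)*(-1), {s, sr^2, ...}: (0)*(0), {sr, sr^3, ...}: (0)*(0)
so (chi_5 * chi_6) takes values
  {e} -> 4, {r^3} -> -4, {r^1, r^5} -> -1, {r^2, r^4} -> 1, {s, sr^2, ...} -> 0, {sr, sr^3, ...} -> 0.
Now take the inner product of this character with each irreducible chi from the table, <chi_5*chi_6, chi> = (1/12) sum_C |C| (chi_5*chi_6)(C) conj(chi(C)):
  <chi_5*chi_6, chi_1> = (1/12)[1*(4)*conj(1) + 1*(-4)*conj(1) + 2*(-1)*conj(1) + 2*(1)*conj(1) + 3*(0)*conj(1) + 3*(0)*conj(1)]
      = (1/12)[(4) + (-4) + (-2) + (2) + (0) + (0)] = 0/12 = 0
  <chi_5*chi_6, chi_2> = (1/12)[1*(4)*conj(1) + 1*(-4)*conj(1) + 2*(-1)*conj(1) + 2*(1)*conj(1) + 3*(0)*conj(-1) + 3*(0)*conj(-1)]
      = (1/12)[(4) + (-4) + (-2) + (2) + (0) + (0)] = 0/12 = 0
  <chi_5*chi_6, chi_3> = (1/12)[1*(4)*conj(1) + 1*(-4)*conj(-1) + 2*(-1)*conj(-1) + 2*(1)*conj(1) + 3*(0)*conj(1) + 3*(0)*conj(-1)]
      = (1/12)[(4) + (4) + (2) + (2) + (0) + (0)] = 12/12 = 1
  <chi_5*chi_6, chi_4> = (1/12)[1*(4)*conj(1) + 1*(-4)*conj(-1) + 2*(-1)*conj(-1) + 2*(1)*conj(1) + 3*(0)*conj(-1) + 3*(0)*conj(1)]
      = (1/12)[(4) + (4) + (2) + (2) + (0) + (0)] = 12/12 = 1
  <chi_5*chi_6, chi_5> = (1/12)[1*(4)*conj(2) + 1*(-4)*conj(-2) + 2*(-1)*conj(1) + 2*(1)*conj(-1) + 3*(0)*conj(0) + 3*(0)*conj(0)]
      = (1/12)[(8) + (8) + (-2) + (-2) + (0) + (0)] = 12/12 = 1
  <chi_5*chi_6, chi_6> = (1/12)[1*(4)*conj(2) + 1*(-4)*conj(2) + 2*(-1)*conj(-1) + 2*(1)*conj(-1) + 3*(0)*conj(0) + 3*(0)*conj(0)]
      = (1/12)[(8) + (-8) + (2) + (-2) + (0) + (0)] = 0/12 = 0
Hence the multiplicities are chi_3: 1, chi_4: 1, chi_5: 1. Dimension check: dim(chi_5)*dim(chi_6) = 2*2 = 4 and sum (mult * dim) = 1*1 + 1*1 + 1*2 = 4.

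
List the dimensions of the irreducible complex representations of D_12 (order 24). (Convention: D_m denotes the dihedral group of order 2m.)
Dimensions: 1, 1, 1, 1, 2, 2, 2, 2, 2

Working: There are 9 irreducibles (= number of conjugacy classes). Their dimensions d_i satisfy sum d_i^2 = |G| = 24: 1 + 1 + 1 + 1 + 4 + 4 + 4 + 4 + 4 = 24.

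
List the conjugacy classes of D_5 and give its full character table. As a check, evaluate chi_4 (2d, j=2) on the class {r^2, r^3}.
Conjugacy classes: {e} of size 1, {r^1, r^4} of size 2, {r^2, r^3} of size 2, {s, sr, ..., sr^4} of size 5.
Character table:
  irrep \ class              {e} (size 1)  {r^1, r^4} (size 2)  {r^2, r^3} (size 2)  {s, sr, ..., sr^4} (size 5)
  chi_1 (triv)               1             1                    1                    1                          
  chi_2 (sign: r->1, s->-1)  1             1                    1                    -1                         
  chi_3 (2d, j=1)            2             -1/2 + sqrt(5)/2     -sqrt(5)/2 - 1/2     0                          
  chi_4 (2d, j=2)            2             -sqrt(5)/2 - 1/2     -1/2 + sqrt(5)/2     0                          

Spot check: chi_4 (2d, j=2) on {r^2, r^3} = -1/2 + sqrt(5)/2.

Details: D_5 has order 2*5 = 10 with 4 conjugacy classes, hence 4 irreducibles. Sum of squared dims 1 + 1 + 4 + 4 = 10 = |G|. Linear characters come from the abelianisation; the 2-dimensional irreps have character r^k -> 2*cos(2*pi*j*k/5), reflections -> 0.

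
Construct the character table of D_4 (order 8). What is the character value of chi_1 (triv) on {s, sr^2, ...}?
Conjugacy classes: {e} of size 1, {r^2} of size 1, {r^1, r^3} of size 2, {s, sr^2, ...} of size 2, {sr, sr^3, ...} of size 2.
Character table:
  irrep \ class              {e} (size 1)  {r^2} (size 1)  {r^1, r^3} (size 2)  {s, sr^2, ...} (size 2)  {sr, sr^3, ...} (size 2)
  chi_1 (triv)               1             1               1                    1                        1                       
  chi_2 (sign: r->1, s->-1)  1             1               1                    -1                       -1                      
  chi_3 (r->-1, s->1)        1             1               -1                   1                        -1                      
  chi_4 (r->-1, s->-1)       1             1               -1                   -1                       1                       
  chi_5 (2d, j=1)            2             -2              0                    0                        0                       

Spot check: chi_1 (triv) on {s, sr^2, ...} = 1.

D_4 has order 2*4 = 8 with 5 conjugacy classes, hence 5 irreducibles. Sum of squared dims 1 + 1 + 1 + 1 + 4 = 8 = |G|. Linear characters come from the abelianisation; the 2-dimensional irreps have character r^k -> 2*cos(2*pi*j*k/4), reflections -> 0.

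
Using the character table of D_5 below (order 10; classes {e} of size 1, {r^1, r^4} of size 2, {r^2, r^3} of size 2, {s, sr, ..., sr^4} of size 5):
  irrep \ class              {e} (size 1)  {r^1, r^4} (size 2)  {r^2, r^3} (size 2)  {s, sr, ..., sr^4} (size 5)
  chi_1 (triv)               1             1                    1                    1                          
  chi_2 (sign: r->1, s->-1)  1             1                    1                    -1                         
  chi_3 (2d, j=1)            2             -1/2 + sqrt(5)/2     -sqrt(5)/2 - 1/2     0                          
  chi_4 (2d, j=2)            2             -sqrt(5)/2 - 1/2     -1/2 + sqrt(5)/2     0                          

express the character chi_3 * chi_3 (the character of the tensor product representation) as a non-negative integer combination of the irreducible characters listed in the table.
chi_3 tensor chi_3 = chi_1 + chi_2 + chi_4 (all other irreducibles have multiplicity 0).

Explanation: The character of a tensor product is the pointwise product (chi_3 * chi_3)(C) = chi_3(C) * chi_3(C):
  {e}: (2)*(2), {r^1, r^4}: (-1/2 + sqrt(5)/2)*(-1/2 + sqrt(5)/2), {r^2, r^3}: (-sqrt(5)/2 - 1/2)*(-sqrt(5)/2 - 1/2), {s, sr, ..., sr^4}: (0)*(0)
so (chi_3 * chi_3) takes values
  {e} -> 4, {r^1, r^4} -> 3/2 - sqrt(5)/2, {r^2, r^3} -> sqrt(5)/2 + 3/2, {s, sr, ..., sr^4} -> 0.
Now take the inner product of this character with each irreducible chi from the table, <chi_3*chi_3, chi> = (1/10) sum_C |C| (chi_3*chi_3)(C) conj(chi(C)):
  <chi_3*chi_3, chi_1> = (1/10)[1*(4)*conj(1) + 2*(3/2 - sqrt(5)/2)*conj(1) + 2*(sqrt(5)/2 + 3/2)*conj(1) + 5*(0)*conj(1)]
      = (1/10)[(4) + (3 - sqrt(5)) + (sqrt(5) + 3) + (0)] = 10/10 = 1
  <chi_3*chi_3, chi_2> = (1/10)[1*(4)*conj(1) + 2*(3/2 - sqrt(5)/2)*conj(1) + 2*(sqrt(5)/2 + 3/2)*conj(1) + 5*(0)*conj(-1)]
      = (1/10)[(4) + (3 - sqrt(5)) + (sqrt(5) + 3) + (0)] = 10/10 = 1
  <chi_3*chi_3, chi_3> = (1/10)[1*(4)*conj(2) + 2*(3/2 - sqrt(5)/2)*conj(-1/2 + sqrt(5)/2) + 2*(sqrt(5)/2 + 3/2)*conj(-sqrt(5)/2 - 1/2) + 5*(0)*conj(0)]
      = (1/10)[(8) + (-4 + 2*sqrt(5)) + (-2*sqrt(5) - 4) + (0)] = 0/10 = 0
  <chi_3*chi_3, chi_4> = (1/10)[1*(4)*conj(2) + 2*(3/2 - sqrt(5)/2)*conj(-sqrt(5)/2 - 1/2) + 2*(sqrt(5)/2 + 3/2)*conj(-1/2 + sqrt(5)/2) + 5*(0)*conj(0)]
      = (1/10)[(8) + (1 - sqrt(5)) + (1 + sqrt(5)) + (0)] = 10/10 = 1
Hence the multiplicities are chi_1: 1, chi_2: 1, chi_4: 1. Dimension check: dim(chi_3)*dim(chi_3) = 2*2 = 4 and sum (mult * dim) = 1*1 + 1*1 + 1*2 = 4.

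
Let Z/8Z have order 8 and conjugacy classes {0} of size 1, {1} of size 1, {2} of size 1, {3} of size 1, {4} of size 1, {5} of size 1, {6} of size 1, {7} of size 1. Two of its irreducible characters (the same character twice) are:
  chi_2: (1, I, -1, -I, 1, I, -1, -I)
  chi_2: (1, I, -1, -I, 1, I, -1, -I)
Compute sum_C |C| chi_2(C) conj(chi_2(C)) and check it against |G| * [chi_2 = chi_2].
Sum = 8 = |G| = 8; so <chi_2, chi_2> = 1 (norm-1 confirms irreducibility).

Why: Compute term by term over conjugacy classes (|C| * chi_2(C) * conj(chi_2(C))):
  1*(1)*conj(1) + 1*(I)*conj(I) + 1*(-1)*conj(-1) + 1*(-I)*conj(-I) + 1*(1)*conj(1) + 1*(I)*conj(I) + 1*(-1)*conj(-1) + 1*(-I)*conj(-I)
  = (1) + (1) + (1) + (1) + (1) + (1) + (1) + (1)
  = 8.
(Exp terms are combined using exp(i*s)*conj(exp(i*t)) = exp(i*(s-t)), and sums of them are collapsed using the identity that for every m > 1 the m distinct m-th roots of unity sum to 0, e.g. 1 + exp(2*I*pi/3) + exp(-2*I*pi/3) = 0.)
Dividing by |G| = 8 gives 8/8 = 1, matching the row-orthogonality relation <chi_2, chi_2> = [chi_2 = chi_2].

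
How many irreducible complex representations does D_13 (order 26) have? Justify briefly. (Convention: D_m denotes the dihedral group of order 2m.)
8

Reasoning: The number of irreducible complex representations of a finite group equals its number of conjugacy classes. D_13 has 8 conjugacy classes ((n+3)/2 for n odd), so D_13 (order 26) has exactly 8 irreducible complex representations.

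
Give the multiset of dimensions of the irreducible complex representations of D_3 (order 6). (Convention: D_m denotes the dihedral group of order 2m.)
Dimensions: 1, 1, 2

Details: There are 3 irreducibles (= number of conjugacy classes). Their dimensions d_i satisfy sum d_i^2 = |G| = 6: 1 + 1 + 4 = 6.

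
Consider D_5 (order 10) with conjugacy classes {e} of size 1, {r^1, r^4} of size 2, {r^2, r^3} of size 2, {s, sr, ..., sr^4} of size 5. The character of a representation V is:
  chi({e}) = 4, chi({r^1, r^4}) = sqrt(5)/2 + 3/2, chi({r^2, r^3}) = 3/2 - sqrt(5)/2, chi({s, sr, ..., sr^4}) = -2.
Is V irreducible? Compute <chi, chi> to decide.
Not irreducible (reducible): <chi, chi> = 5 > 1.

Derivation: <chi, chi> = (1/|G|) sum_C |C| * |chi(C)|^2 = (1/10)[1*|4|^2 + 2*|sqrt(5)/2 + 3/2|^2 + 2*|3/2 - sqrt(5)/2|^2 + 5*|-2|^2]
  = (1/10)[(16) + (3*sqrt(5) + 7) + (7 - 3*sqrt(5)) + (20)] = 50/10 = 5.
A character is irreducible iff <chi, chi> = 1, so this representation is reducible.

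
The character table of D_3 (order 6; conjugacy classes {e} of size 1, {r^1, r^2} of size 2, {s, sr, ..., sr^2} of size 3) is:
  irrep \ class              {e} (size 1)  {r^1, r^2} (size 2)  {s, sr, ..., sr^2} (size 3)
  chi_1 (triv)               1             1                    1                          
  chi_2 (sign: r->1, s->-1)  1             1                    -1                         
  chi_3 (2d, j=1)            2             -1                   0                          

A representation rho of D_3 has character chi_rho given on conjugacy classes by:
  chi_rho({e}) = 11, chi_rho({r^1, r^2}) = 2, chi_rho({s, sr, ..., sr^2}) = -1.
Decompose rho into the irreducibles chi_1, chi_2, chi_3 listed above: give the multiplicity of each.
Multiplicities: chi_1: 2, chi_2: 3, chi_3: 3.

Derivation: Use <chi_rho, chi> = (1/|G|) sum_C |C| * chi_rho(C) * conj(chi(C)) with |G| = 6 for each irreducible chi in the table:
  <chi_rho, chi_1> = (1/6)[1*(11)*conj(1) + 2*(2)*conj(1) + 3*(-1)*conj(1)]
      = (1/6)[(11) + (4) + (-3)] = 12/6 = 2
  <chi_rho, chi_2> = (1/6)[1*(11)*conj(1) + 2*(2)*conj(1) + 3*(-1)*conj(-1)]
      = (1/6)[(11) + (4) + (3)] = 18/6 = 3
  <chi_rho, chi_3> = (1/6)[1*(11)*conj(2) + 2*(2)*conj(-1) + 3*(-1)*conj(0)]
      = (1/6)[(22) + (-4) + (0)] = 18/6 = 3
Dimension check: dim(rho) = sum (mult * dim) = 2*1 + 3*1 + 3*2 = 11 = chi_rho(e) = 11.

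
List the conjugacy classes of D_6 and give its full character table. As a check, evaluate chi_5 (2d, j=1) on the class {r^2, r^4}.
Conjugacy classes: {e} of size 1, {r^3} of size 1, {r^1, r^5} of size 2, {r^2, r^4} of size 2, {s, sr^2, ...} of size 3, {sr, sr^3, ...} of size 3.
Character table:
  irrep \ class              {e} (size 1)  {r^3} (size 1)  {r^1, r^5} (size 2)  {r^2, r^4} (size 2)  {s, sr^2, ...} (size 3)  {sr, sr^3, ...} (size 3)
  chi_1 (triv)               1             1               1                    1                    1                        1                       
  chi_2 (sign: r->1, s->-1)  1             1               1                    1                    -1                       -1                      
  chi_3 (r->-1, s->1)        1             -1              -1                   1                    1                        -1                      
  chi_4 (r->-1, s->-1)       1             -1              -1                   1                    -1                       1                       
  chi_5 (2d, j=1)            2             -2              1                    -1                   0                        0                       
  chi_6 (2d, j=2)            2             2               -1                   -1                   0                        0                       

Spot check: chi_5 (2d, j=1) on {r^2, r^4} = -1.

Justification: D_6 has order 2*6 = 12 with 6 conjugacy classes, hence 6 irreducibles. Sum of squared dims 1 + 1 + 1 + 1 + 4 + 4 = 12 = |G|. Linear characters come from the abelianisation; the 2-dimensional irreps have character r^k -> 2*cos(2*pi*j*k/6), reflections -> 0.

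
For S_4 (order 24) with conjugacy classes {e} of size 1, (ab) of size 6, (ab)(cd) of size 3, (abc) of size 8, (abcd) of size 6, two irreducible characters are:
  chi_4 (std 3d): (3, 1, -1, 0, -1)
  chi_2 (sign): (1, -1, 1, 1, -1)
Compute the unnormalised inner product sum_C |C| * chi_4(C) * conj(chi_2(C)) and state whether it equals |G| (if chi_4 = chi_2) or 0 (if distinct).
Sum = 0; so <chi_4, chi_2> = 0 (distinct irreducibles are orthogonal).

Explanation: Compute term by term over conjugacy classes (|C| * chi_4(C) * conj(chi_2(C))):
  1*(3)*conj(1) + 6*(1)*conj(-1) + 3*(-1)*conj(1) + 8*(0)*conj(1) + 6*(-1)*conj(-1)
  = (3) + (-6) + (-3) + (0) + (6)
  = 0.
Dividing by |G| = 24 gives 0/24 = 0, matching the row-orthogonality relation <chi_4, chi_2> = [chi_4 = chi_2].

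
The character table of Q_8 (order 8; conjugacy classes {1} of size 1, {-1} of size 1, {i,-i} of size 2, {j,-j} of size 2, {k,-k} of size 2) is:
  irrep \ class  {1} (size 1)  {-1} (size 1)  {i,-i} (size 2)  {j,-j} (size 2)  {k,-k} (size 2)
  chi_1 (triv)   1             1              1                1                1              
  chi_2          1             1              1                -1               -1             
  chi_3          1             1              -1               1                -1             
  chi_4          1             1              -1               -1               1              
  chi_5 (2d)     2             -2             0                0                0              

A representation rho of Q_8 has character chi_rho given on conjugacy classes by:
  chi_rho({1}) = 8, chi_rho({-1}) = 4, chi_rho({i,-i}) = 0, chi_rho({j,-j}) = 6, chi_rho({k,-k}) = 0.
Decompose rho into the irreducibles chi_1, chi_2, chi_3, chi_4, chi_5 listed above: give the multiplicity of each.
Multiplicities: chi_1: 3, chi_2: 0, chi_3: 3, chi_4: 0, chi_5: 1.

Use <chi_rho, chi> = (1/|G|) sum_C |C| * chi_rho(C) * conj(chi(C)) with |G| = 8 for each irreducible chi in the table:
  <chi_rho, chi_1> = (1/8)[1*(8)*conj(1) + 1*(4)*conj(1) + 2*(0)*conj(1) + 2*(6)*conj(1) + 2*(0)*conj(1)]
      = (1/8)[(8) + (4) + (0) + (12) + (0)] = 24/8 = 3
  <chi_rho, chi_2> = (1/8)[1*(8)*conj(1) + 1*(4)*conj(1) + 2*(0)*conj(1) + 2*(6)*conj(-1) + 2*(0)*conj(-1)]
      = (1/8)[(8) + (4) + (0) + (-12) + (0)] = 0/8 = 0
  <chi_rho, chi_3> = (1/8)[1*(8)*conj(1) + 1*(4)*conj(1) + 2*(0)*conj(-1) + 2*(6)*conj(1) + 2*(0)*conj(-1)]
      = (1/8)[(8) + (4) + (0) + (12) + (0)] = 24/8 = 3
  <chi_rho, chi_4> = (1/8)[1*(8)*conj(1) + 1*(4)*conj(1) + 2*(0)*conj(-1) + 2*(6)*conj(-1) + 2*(0)*conj(1)]
      = (1/8)[(8) + (4) + (0) + (-12) + (0)] = 0/8 = 0
  <chi_rho, chi_5> = (1/8)[1*(8)*conj(2) + 1*(4)*conj(-2) + 2*(0)*conj(0) + 2*(6)*conj(0) + 2*(0)*conj(0)]
      = (1/8)[(16) + (-8) + (0) + (0) + (0)] = 8/8 = 1
Dimension check: dim(rho) = sum (mult * dim) = 3*1 + 0*1 + 3*1 + 0*1 + 1*2 = 8 = chi_rho(e) = 8.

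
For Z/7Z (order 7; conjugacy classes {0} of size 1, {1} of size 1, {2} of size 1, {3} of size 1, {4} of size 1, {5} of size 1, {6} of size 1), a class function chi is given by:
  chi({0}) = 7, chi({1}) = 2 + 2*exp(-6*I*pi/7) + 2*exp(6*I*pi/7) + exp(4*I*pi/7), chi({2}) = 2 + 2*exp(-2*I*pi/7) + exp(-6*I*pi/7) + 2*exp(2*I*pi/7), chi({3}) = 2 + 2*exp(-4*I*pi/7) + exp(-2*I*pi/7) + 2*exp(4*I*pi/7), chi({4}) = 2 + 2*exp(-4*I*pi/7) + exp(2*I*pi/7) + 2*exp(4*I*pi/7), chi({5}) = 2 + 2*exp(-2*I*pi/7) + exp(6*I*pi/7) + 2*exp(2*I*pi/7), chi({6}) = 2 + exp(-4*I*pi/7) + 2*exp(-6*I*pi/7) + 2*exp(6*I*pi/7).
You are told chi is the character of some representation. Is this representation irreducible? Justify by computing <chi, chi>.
Not irreducible (reducible): <chi, chi> = 13 > 1.

Why: <chi, chi> = (1/|G|) sum_C |C| * |chi(C)|^2 = (1/7)[1*|7|^2 + 1*|2 + 2*exp(-6*I*pi/7) + 2*exp(6*I*pi/7) + exp(4*I*pi/7)|^2 + 1*|2 + 2*exp(-2*I*pi/7) + exp(-6*I*pi/7) + 2*exp(2*I*pi/7)|^2 + 1*|2 + 2*exp(-4*I*pi/7) + exp(-2*I*pi/7) + 2*exp(4*I*pi/7)|^2 + 1*|2 + 2*exp(-4*I*pi/7) + exp(2*I*pi/7) + 2*exp(4*I*pi/7)|^2 + 1*|2 + 2*exp(-2*I*pi/7) + exp(6*I*pi/7) + 2*exp(2*I*pi/7)|^2 + 1*|2 + exp(-4*I*pi/7) + 2*exp(-6*I*pi/7) + 2*exp(6*I*pi/7)|^2]
  = (1/7)[(49) + (13 + 6*exp(-2*I*pi/7) + 4*exp(-4*I*pi/7) + 8*exp(-6*I*pi/7) + 8*exp(6*I*pi/7) + 4*exp(4*I*pi/7) + 6*exp(2*I*pi/7)) + (13 + 8*exp(-2*I*pi/7) + 6*exp(-4*I*pi/7) + 4*exp(-6*I*pi/7) + 4*exp(6*I*pi/7) + 6*exp(4*I*pi/7) + 8*exp(2*I*pi/7)) + (13 + 8*exp(-4*I*pi/7) + 4*exp(-2*I*pi/7) + 6*exp(-6*I*pi/7) + 6*exp(6*I*pi/7) + 4*exp(2*I*pi/7) + 8*exp(4*I*pi/7)) + (13 + 8*exp(-4*I*pi/7) + 4*exp(-2*I*pi/7) + 6*exp(-6*I*pi/7) + 6*exp(6*I*pi/7) + 4*exp(2*I*pi/7) + 8*exp(4*I*pi/7)) + (13 + 8*exp(-2*I*pi/7) + 6*exp(-4*I*pi/7) + 4*exp(-6*I*pi/7) + 4*exp(6*I*pi/7) + 6*exp(4*I*pi/7) + 8*exp(2*I*pi/7)) + (13 + 6*exp(-2*I*pi/7) + 4*exp(-4*I*pi/7) + 8*exp(-6*I*pi/7) + 8*exp(6*I*pi/7) + 4*exp(4*I*pi/7) + 6*exp(2*I*pi/7))] = 91/7 = 13.
(Exp terms are combined using exp(i*s)*conj(exp(i*t)) = exp(i*(s-t)), and sums of them are collapsed using the identity that for every m > 1 the m distinct m-th roots of unity sum to 0, e.g. 1 + exp(2*I*pi/3) + exp(-2*I*pi/3) = 0.)
A character is irreducible iff <chi, chi> = 1, so this representation is reducible.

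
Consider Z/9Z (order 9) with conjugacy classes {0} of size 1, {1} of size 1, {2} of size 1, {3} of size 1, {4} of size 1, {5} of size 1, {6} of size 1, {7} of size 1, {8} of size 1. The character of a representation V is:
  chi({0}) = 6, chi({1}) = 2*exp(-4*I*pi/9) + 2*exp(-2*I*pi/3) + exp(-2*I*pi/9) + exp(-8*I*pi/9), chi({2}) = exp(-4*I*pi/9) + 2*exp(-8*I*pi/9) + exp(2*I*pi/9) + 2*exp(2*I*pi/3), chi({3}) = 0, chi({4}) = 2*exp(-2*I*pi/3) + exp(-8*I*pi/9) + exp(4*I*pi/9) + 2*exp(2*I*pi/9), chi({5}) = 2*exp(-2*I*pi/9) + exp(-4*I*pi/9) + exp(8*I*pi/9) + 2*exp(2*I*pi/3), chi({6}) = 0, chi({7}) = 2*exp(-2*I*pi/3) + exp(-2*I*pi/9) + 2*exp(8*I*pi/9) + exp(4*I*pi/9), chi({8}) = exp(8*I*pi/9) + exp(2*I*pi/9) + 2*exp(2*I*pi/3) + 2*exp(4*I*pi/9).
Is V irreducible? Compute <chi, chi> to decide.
Not irreducible (reducible): <chi, chi> = 10 > 1.

Justification: <chi, chi> = (1/|G|) sum_C |C| * |chi(C)|^2 = (1/9)[1*|6|^2 + 1*|2*exp(-4*I*pi/9) + 2*exp(-2*I*pi/3) + exp(-2*I*pi/9) + exp(-8*I*pi/9)|^2 + 1*|exp(-4*I*pi/9) + 2*exp(-8*I*pi/9) + exp(2*I*pi/9) + 2*exp(2*I*pi/3)|^2 + 1*|0|^2 + 1*|2*exp(-2*I*pi/3) + exp(-8*I*pi/9) + exp(4*I*pi/9) + 2*exp(2*I*pi/9)|^2 + 1*|2*exp(-2*I*pi/9) + exp(-4*I*pi/9) + exp(8*I*pi/9) + 2*exp(2*I*pi/3)|^2 + 1*|0|^2 + 1*|2*exp(-2*I*pi/3) + exp(-2*I*pi/9) + 2*exp(8*I*pi/9) + exp(4*I*pi/9)|^2 + 1*|exp(8*I*pi/9) + exp(2*I*pi/9) + 2*exp(2*I*pi/3) + 2*exp(4*I*pi/9)|^2]
  = (1/9)[(36) + (10 + 8*exp(-2*I*pi/9) + 4*exp(-4*I*pi/9) + exp(-2*I*pi/3) + exp(2*I*pi/3) + 4*exp(4*I*pi/9) + 8*exp(2*I*pi/9)) + (10 + 8*exp(-4*I*pi/9) + 4*exp(-8*I*pi/9) + exp(-2*I*pi/3) + exp(2*I*pi/3) + 4*exp(8*I*pi/9) + 8*exp(4*I*pi/9)) + (0) + (10 + 8*exp(-8*I*pi/9) + 4*exp(-2*I*pi/9) + exp(-2*I*pi/3) + exp(2*I*pi/3) + 4*exp(2*I*pi/9) + 8*exp(8*I*pi/9)) + (10 + 8*exp(-8*I*pi/9) + 4*exp(-2*I*pi/9) + exp(-2*I*pi/3) + exp(2*I*pi/3) + 4*exp(2*I*pi/9) + 8*exp(8*I*pi/9)) + (0) + (10 + 8*exp(-4*I*pi/9) + 4*exp(-8*I*pi/9) + exp(-2*I*pi/3) + exp(2*I*pi/3) + 4*exp(8*I*pi/9) + 8*exp(4*I*pi/9)) + (10 + 8*exp(-2*I*pi/9) + 4*exp(-4*I*pi/9) + exp(-2*I*pi/3) + exp(2*I*pi/3) + 4*exp(4*I*pi/9) + 8*exp(2*I*pi/9))] = 90/9 = 10.
(Exp terms are combined using exp(i*s)*conj(exp(i*t)) = exp(i*(s-t)), and sums of them are collapsed using the identity that for every m > 1 the m distinct m-th roots of unity sum to 0, e.g. 1 + exp(2*I*pi/3) + exp(-2*I*pi/3) = 0.)
A character is irreducible iff <chi, chi> = 1, so this representation is reducible.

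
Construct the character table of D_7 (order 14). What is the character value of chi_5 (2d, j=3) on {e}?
Conjugacy classes: {e} of size 1, {r^1, r^6} of size 2, {r^2, r^5} of size 2, {r^3, r^4} of size 2, {s, sr, ..., sr^6} of size 7.
Character table:
  irrep \ class              {e} (size 1)  {r^1, r^6} (size 2)  {r^2, r^5} (size 2)  {r^3, r^4} (size 2)  {s, sr, ..., sr^6} (size 7)
  chi_1 (triv)               1             1                    1                    1                    1                          
  chi_2 (sign: r->1, s->-1)  1             1                    1                    1                    -1                         
  chi_3 (2d, j=1)            2             2*cos(2*pi/7)        -2*cos(3*pi/7)       -2*cos(pi/7)         0                          
  chi_4 (2d, j=2)            2             -2*cos(3*pi/7)       -2*cos(pi/7)         2*cos(2*pi/7)        0                          
  chi_5 (2d, j=3)            2             -2*cos(pi/7)         2*cos(2*pi/7)        -2*cos(3*pi/7)       0                          

Spot check: chi_5 (2d, j=3) on {e} = 2.

Derivation: D_7 has order 2*7 = 14 with 5 conjugacy classes, hence 5 irreducibles. Sum of squared dims 1 + 1 + 4 + 4 + 4 = 14 = |G|. Linear characters come from the abelianisation; the 2-dimensional irreps have character r^k -> 2*cos(2*pi*j*k/7), reflections -> 0.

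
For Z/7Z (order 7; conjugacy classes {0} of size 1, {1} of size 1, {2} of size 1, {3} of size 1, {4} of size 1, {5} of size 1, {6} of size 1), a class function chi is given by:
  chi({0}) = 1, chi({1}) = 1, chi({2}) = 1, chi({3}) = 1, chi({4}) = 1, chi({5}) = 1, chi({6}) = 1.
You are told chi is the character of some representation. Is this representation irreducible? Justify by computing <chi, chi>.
Irreducible: <chi, chi> = 1.

Derivation: <chi, chi> = (1/|G|) sum_C |C| * |chi(C)|^2 = (1/7)[1*|1|^2 + 1*|1|^2 + 1*|1|^2 + 1*|1|^2 + 1*|1|^2 + 1*|1|^2 + 1*|1|^2]
  = (1/7)[(1) + (1) + (1) + (1) + (1) + (1) + (1)] = 7/7 = 1.
(Exp terms are combined using exp(i*s)*conj(exp(i*t)) = exp(i*(s-t)), and sums of them are collapsed using the identity that for every m > 1 the m distinct m-th roots of unity sum to 0, e.g. 1 + exp(2*I*pi/3) + exp(-2*I*pi/3) = 0.)
A character is irreducible iff <chi, chi> = 1, so this representation is irreducible.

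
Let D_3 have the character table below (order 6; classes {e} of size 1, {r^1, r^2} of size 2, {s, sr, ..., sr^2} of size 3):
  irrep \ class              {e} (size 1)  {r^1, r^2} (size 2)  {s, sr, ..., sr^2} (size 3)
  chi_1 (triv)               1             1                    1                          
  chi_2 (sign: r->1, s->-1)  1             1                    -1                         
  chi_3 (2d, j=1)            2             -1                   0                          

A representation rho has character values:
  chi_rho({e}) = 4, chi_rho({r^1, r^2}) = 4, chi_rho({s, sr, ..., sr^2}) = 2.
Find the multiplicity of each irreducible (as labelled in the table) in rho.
Multiplicities: chi_1: 3, chi_2: 1, chi_3: 0.

Argument: Use <chi_rho, chi> = (1/|G|) sum_C |C| * chi_rho(C) * conj(chi(C)) with |G| = 6 for each irreducible chi in the table:
  <chi_rho, chi_1> = (1/6)[1*(4)*conj(1) + 2*(4)*conj(1) + 3*(2)*conj(1)]
      = (1/6)[(4) + (8) + (6)] = 18/6 = 3
  <chi_rho, chi_2> = (1/6)[1*(4)*conj(1) + 2*(4)*conj(1) + 3*(2)*conj(-1)]
      = (1/6)[(4) + (8) + (-6)] = 6/6 = 1
  <chi_rho, chi_3> = (1/6)[1*(4)*conj(2) + 2*(4)*conj(-1) + 3*(2)*conj(0)]
      = (1/6)[(8) + (-8) + (0)] = 0/6 = 0
Dimension check: dim(rho) = sum (mult * dim) = 3*1 + 1*1 + 0*2 = 4 = chi_rho(e) = 4.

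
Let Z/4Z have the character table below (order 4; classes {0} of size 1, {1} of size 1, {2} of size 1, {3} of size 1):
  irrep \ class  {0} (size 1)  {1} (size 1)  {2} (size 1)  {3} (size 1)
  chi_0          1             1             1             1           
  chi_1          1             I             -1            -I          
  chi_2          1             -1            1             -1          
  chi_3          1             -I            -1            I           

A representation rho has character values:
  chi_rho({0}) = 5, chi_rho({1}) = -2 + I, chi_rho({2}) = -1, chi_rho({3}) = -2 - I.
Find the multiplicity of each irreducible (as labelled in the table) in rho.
Multiplicities: chi_0: 0, chi_1: 2, chi_2: 2, chi_3: 1.

Explanation: Use <chi_rho, chi> = (1/|G|) sum_C |C| * chi_rho(C) * conj(chi(C)) with |G| = 4 for each irreducible chi in the table:
  <chi_rho, chi_0> = (1/4)[1*(5)*conj(1) + 1*(-2 + I)*conj(1) + 1*(-1)*conj(1) + 1*(-2 - I)*conj(1)]
      = (1/4)[(5) + (-2 + I) + (-1) + (-2 - I)] = 0/4 = 0
  <chi_rho, chi_1> = (1/4)[1*(5)*conj(1) + 1*(-2 + I)*conj(I) + 1*(-1)*conj(-1) + 1*(-2 - I)*conj(-I)]
      = (1/4)[(5) + (1 + 2*I) + (1) + (1 - 2*I)] = 8/4 = 2
  <chi_rho, chi_2> = (1/4)[1*(5)*conj(1) + 1*(-2 + I)*conj(-1) + 1*(-1)*conj(1) + 1*(-2 - I)*conj(-1)]
      = (1/4)[(5) + (2 - I) + (-1) + (2 + I)] = 8/4 = 2
  <chi_rho, chi_3> = (1/4)[1*(5)*conj(1) + 1*(-2 + I)*conj(-I) + 1*(-1)*conj(-1) + 1*(-2 - I)*conj(I)]
      = (1/4)[(5) + (-1 - 2*I) + (1) + (-1 + 2*I)] = 4/4 = 1
(Exp terms are combined using exp(i*s)*conj(exp(i*t)) = exp(i*(s-t)), and sums of them are collapsed using the identity that for every m > 1 the m distinct m-th roots of unity sum to 0, e.g. 1 + exp(2*I*pi/3) + exp(-2*I*pi/3) = 0.)
Dimension check: dim(rho) = sum (mult * dim) = 0*1 + 2*1 + 2*1 + 1*1 = 5 = chi_rho(e) = 5.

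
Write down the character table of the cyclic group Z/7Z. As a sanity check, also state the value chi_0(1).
Character table of Z/7Z (irreps indexed chi_0,...,chi_6 with chi_k(m) = zeta_7^(k*m), zeta_7 = exp(2*pi*i/7)):
  irrep \ class  {0} (size 1)  {1} (size 1)    {2} (size 1)    {3} (size 1)    {4} (size 1)    {5} (size 1)    {6} (size 1)  
  chi_0          1             1               1               1               1               1               1             
  chi_1          1             exp(2*I*pi/7)   exp(4*I*pi/7)   exp(6*I*pi/7)   exp(-6*I*pi/7)  exp(-4*I*pi/7)  exp(-2*I*pi/7)
  chi_2          1             exp(4*I*pi/7)   exp(-6*I*pi/7)  exp(-2*I*pi/7)  exp(2*I*pi/7)   exp(6*I*pi/7)   exp(-4*I*pi/7)
  chi_3          1             exp(6*I*pi/7)   exp(-2*I*pi/7)  exp(4*I*pi/7)   exp(-4*I*pi/7)  exp(2*I*pi/7)   exp(-6*I*pi/7)
  chi_4          1             exp(-6*I*pi/7)  exp(2*I*pi/7)   exp(-4*I*pi/7)  exp(4*I*pi/7)   exp(-2*I*pi/7)  exp(6*I*pi/7) 
  chi_5          1             exp(-4*I*pi/7)  exp(6*I*pi/7)   exp(2*I*pi/7)   exp(-2*I*pi/7)  exp(-6*I*pi/7)  exp(4*I*pi/7) 
  chi_6          1             exp(-2*I*pi/7)  exp(-4*I*pi/7)  exp(-6*I*pi/7)  exp(6*I*pi/7)   exp(4*I*pi/7)   exp(2*I*pi/7) 

Spot check: chi_0(1) = zeta_7^(0*1) = zeta_7^0 = 1.

Why: Z/7Z is abelian, so all 7 irreducible complex representations are 1-dimensional. They are given by chi_k(m) = zeta_7^(k*m) for k = 0,...,6. Row orthogonality: sum_m chi_k(m) conj(chi_l(m)) = 7 * [k = l].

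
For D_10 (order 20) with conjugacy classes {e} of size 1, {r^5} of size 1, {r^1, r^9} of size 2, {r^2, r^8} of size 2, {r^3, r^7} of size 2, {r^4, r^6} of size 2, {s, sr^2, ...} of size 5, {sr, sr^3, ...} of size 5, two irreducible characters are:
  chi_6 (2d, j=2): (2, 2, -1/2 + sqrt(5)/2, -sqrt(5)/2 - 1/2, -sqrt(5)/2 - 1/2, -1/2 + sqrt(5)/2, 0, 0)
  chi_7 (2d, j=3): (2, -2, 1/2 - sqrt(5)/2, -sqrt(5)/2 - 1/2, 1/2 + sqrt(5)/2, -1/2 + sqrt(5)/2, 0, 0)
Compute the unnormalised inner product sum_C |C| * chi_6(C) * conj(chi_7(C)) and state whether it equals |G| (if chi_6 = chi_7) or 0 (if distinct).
Sum = 0; so <chi_6, chi_7> = 0 (distinct irreducibles are orthogonal).

Compute term by term over conjugacy classes (|C| * chi_6(C) * conj(chi_7(C))):
  1*(2)*conj(2) + 1*(2)*conj(-2) + 2*(-1/2 + sqrt(5)/2)*conj(1/2 - sqrt(5)/2) + 2*(-sqrt(5)/2 - 1/2)*conj(-sqrt(5)/2 - 1/2) + 2*(-sqrt(5)/2 - 1/2)*conj(1/2 + sqrt(5)/2) + 2*(-1/2 + sqrt(5)/2)*conj(-1/2 + sqrt(5)/2) + 5*(0)*conj(0) + 5*(0)*conj(0)
  = (4) + (-4) + (-3 + sqrt(5)) + (sqrt(5) + 3) + (-3 - sqrt(5)) + (3 - sqrt(5)) + (0) + (0)
  = 0.
Dividing by |G| = 20 gives 0/20 = 0, matching the row-orthogonality relation <chi_6, chi_7> = [chi_6 = chi_7].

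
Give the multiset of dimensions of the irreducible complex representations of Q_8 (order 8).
Dimensions: 1, 1, 1, 1, 2

Derivation: There are 5 irreducibles (= number of conjugacy classes). Their dimensions d_i satisfy sum d_i^2 = |G| = 8: 1 + 1 + 1 + 1 + 4 = 8.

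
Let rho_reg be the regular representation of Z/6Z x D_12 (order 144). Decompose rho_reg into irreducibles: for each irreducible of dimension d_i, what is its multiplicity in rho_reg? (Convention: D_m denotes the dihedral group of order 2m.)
Each irreducible V_i of dimension d_i appears with multiplicity d_i, i.e. rho_reg = (direct sum over all irreducibles V_i) d_i V_i. The irreducible dimensions for Z/6Z x D_12 are 1, 1, 1, 1, 1, 1, 1, 1, 1, 1, 1, 1, 1, 1, 1, 1, 1, 1, 1, 1, 1, 1, 1, 1, 2, 2, 2, 2, 2, 2, 2, 2, 2, 2, 2, 2, 2, 2, 2, 2, 2, 2, 2, 2, 2, 2, 2, 2, 2, 2, 2, 2, 2, 2: 24 irreducibles of dimension 1, each with multiplicity 1; 30 irreducibles of dimension 2, each with multiplicity 2. Total dimension 24*1*1 + 30*2*2 = 144 = |G|.

Derivation: General theorem: in the regular representation of a finite group G, each irreducible appears with multiplicity equal to its dimension. Check: dim(rho_reg) = sum d_i^2 = 1 + 1 + 1 + 1 + 1 + 1 + 1 + 1 + 1 + 1 + 1 + 1 + 1 + 1 + 1 + 1 + 1 + 1 + 1 + 1 + 1 + 1 + 1 + 1 + 4 + 4 + 4 + 4 + 4 + 4 + 4 + 4 + 4 + 4 + 4 + 4 + 4 + 4 + 4 + 4 + 4 + 4 + 4 + 4 + 4 + 4 + 4 + 4 + 4 + 4 + 4 + 4 + 4 + 4 = 144 = |G|.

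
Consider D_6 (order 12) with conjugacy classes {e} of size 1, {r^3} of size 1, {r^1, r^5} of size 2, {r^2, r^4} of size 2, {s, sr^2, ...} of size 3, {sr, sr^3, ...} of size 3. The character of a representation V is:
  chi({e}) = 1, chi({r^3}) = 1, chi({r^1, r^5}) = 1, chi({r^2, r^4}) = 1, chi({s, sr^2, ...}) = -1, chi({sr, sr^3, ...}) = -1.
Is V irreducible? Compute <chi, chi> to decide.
Irreducible: <chi, chi> = 1.

Proof sketch: <chi, chi> = (1/|G|) sum_C |C| * |chi(C)|^2 = (1/12)[1*|1|^2 + 1*|1|^2 + 2*|1|^2 + 2*|1|^2 + 3*|-1|^2 + 3*|-1|^2]
  = (1/12)[(1) + (1) + (2) + (2) + (3) + (3)] = 12/12 = 1.
A character is irreducible iff <chi, chi> = 1, so this representation is irreducible.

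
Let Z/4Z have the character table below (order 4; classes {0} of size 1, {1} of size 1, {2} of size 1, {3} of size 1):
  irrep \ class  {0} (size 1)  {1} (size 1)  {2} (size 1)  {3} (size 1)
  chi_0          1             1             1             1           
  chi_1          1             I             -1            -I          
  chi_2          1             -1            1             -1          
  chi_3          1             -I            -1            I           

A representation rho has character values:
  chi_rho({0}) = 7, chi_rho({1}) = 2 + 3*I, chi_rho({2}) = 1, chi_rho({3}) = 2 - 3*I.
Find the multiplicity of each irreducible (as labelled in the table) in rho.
Multiplicities: chi_0: 3, chi_1: 3, chi_2: 1, chi_3: 0.

Argument: Use <chi_rho, chi> = (1/|G|) sum_C |C| * chi_rho(C) * conj(chi(C)) with |G| = 4 for each irreducible chi in the table:
  <chi_rho, chi_0> = (1/4)[1*(7)*conj(1) + 1*(2 + 3*I)*conj(1) + 1*(1)*conj(1) + 1*(2 - 3*I)*conj(1)]
      = (1/4)[(7) + (2 + 3*I) + (1) + (2 - 3*I)] = 12/4 = 3
  <chi_rho, chi_1> = (1/4)[1*(7)*conj(1) + 1*(2 + 3*I)*conj(I) + 1*(1)*conj(-1) + 1*(2 - 3*I)*conj(-I)]
      = (1/4)[(7) + (3 - 2*I) + (-1) + (3 + 2*I)] = 12/4 = 3
  <chi_rho, chi_2> = (1/4)[1*(7)*conj(1) + 1*(2 + 3*I)*conj(-1) + 1*(1)*conj(1) + 1*(2 - 3*I)*conj(-1)]
      = (1/4)[(7) + (-2 - 3*I) + (1) + (-2 + 3*I)] = 4/4 = 1
  <chi_rho, chi_3> = (1/4)[1*(7)*conj(1) + 1*(2 + 3*I)*conj(-I) + 1*(1)*conj(-1) + 1*(2 - 3*I)*conj(I)]
      = (1/4)[(7) + (-3 + 2*I) + (-1) + (-3 - 2*I)] = 0/4 = 0
(Exp terms are combined using exp(i*s)*conj(exp(i*t)) = exp(i*(s-t)), and sums of them are collapsed using the identity that for every m > 1 the m distinct m-th roots of unity sum to 0, e.g. 1 + exp(2*I*pi/3) + exp(-2*I*pi/3) = 0.)
Dimension check: dim(rho) = sum (mult * dim) = 3*1 + 3*1 + 1*1 + 0*1 = 7 = chi_rho(e) = 7.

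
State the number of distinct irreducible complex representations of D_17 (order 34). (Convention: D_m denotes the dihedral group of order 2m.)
10

Proof sketch: The number of irreducible complex representations of a finite group equals its number of conjugacy classes. D_17 has 10 conjugacy classes ((n+3)/2 for n odd), so D_17 (order 34) has exactly 10 irreducible complex representations.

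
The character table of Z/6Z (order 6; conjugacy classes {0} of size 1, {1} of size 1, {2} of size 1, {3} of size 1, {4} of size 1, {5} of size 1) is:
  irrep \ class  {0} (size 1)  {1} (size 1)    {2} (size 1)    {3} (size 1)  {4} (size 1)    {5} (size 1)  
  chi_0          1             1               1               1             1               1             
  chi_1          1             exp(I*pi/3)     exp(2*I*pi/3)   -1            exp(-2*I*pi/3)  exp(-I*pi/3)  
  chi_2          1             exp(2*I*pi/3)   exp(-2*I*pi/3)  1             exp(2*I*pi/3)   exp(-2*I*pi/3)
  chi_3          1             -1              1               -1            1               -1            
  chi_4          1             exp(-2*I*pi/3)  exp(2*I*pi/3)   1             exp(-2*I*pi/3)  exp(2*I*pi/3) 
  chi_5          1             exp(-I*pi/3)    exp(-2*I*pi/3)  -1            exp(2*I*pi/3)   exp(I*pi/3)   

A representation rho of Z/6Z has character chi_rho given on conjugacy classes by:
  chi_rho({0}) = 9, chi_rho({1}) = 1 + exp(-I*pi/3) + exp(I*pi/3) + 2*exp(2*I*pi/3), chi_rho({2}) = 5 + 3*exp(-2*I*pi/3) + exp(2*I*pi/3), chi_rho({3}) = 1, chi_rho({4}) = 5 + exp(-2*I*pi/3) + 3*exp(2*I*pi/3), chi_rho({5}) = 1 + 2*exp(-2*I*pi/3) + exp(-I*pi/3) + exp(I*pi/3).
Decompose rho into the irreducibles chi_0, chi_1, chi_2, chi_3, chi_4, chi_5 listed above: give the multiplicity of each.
Multiplicities: chi_0: 3, chi_1: 1, chi_2: 2, chi_3: 2, chi_4: 0, chi_5: 1.

Argument: Use <chi_rho, chi> = (1/|G|) sum_C |C| * chi_rho(C) * conj(chi(C)) with |G| = 6 for each irreducible chi in the table:
  <chi_rho, chi_0> = (1/6)[1*(9)*conj(1) + 1*(1 + exp(-I*pi/3) + exp(I*pi/3) + 2*exp(2*I*pi/3))*conj(1) + 1*(5 + 3*exp(-2*I*pi/3) + exp(2*I*pi/3))*conj(1) + 1*(1)*conj(1) + 1*(5 + exp(-2*I*pi/3) + 3*exp(2*I*pi/3))*conj(1) + 1*(1 + 2*exp(-2*I*pi/3) + exp(-I*pi/3) + exp(I*pi/3))*conj(1)]
      = (1/6)[(9) + (1 + exp(-I*pi/3) + exp(I*pi/3) + 2*exp(2*I*pi/3)) + (5 + 3*exp(-2*I*pi/3) + exp(2*I*pi/3)) + (1) + (5 + exp(-2*I*pi/3) + 3*exp(2*I*pi/3)) + (1 + 2*exp(-2*I*pi/3) + exp(-I*pi/3) + exp(I*pi/3))] = 18/6 = 3
  <chi_rho, chi_1> = (1/6)[1*(9)*conj(1) + 1*(1 + exp(-I*pi/3) + exp(I*pi/3) + 2*exp(2*I*pi/3))*conj(exp(I*pi/3)) + 1*(5 + 3*exp(-2*I*pi/3) + exp(2*I*pi/3))*conj(exp(2*I*pi/3)) + 1*(1)*conj(-1) + 1*(5 + exp(-2*I*pi/3) + 3*exp(2*I*pi/3))*conj(exp(-2*I*pi/3)) + 1*(1 + 2*exp(-2*I*pi/3) + exp(-I*pi/3) + exp(I*pi/3))*conj(exp(-I*pi/3))]
      = (1/6)[(9) + (2) + (1 + 5*exp(-2*I*pi/3) + 3*exp(2*I*pi/3)) + (-1) + (1 + 3*exp(-2*I*pi/3) + 5*exp(2*I*pi/3)) + (2)] = 6/6 = 1
  <chi_rho, chi_2> = (1/6)[1*(9)*conj(1) + 1*(1 + exp(-I*pi/3) + exp(I*pi/3) + 2*exp(2*I*pi/3))*conj(exp(2*I*pi/3)) + 1*(5 + 3*exp(-2*I*pi/3) + exp(2*I*pi/3))*conj(exp(-2*I*pi/3)) + 1*(1)*conj(1) + 1*(5 + exp(-2*I*pi/3) + 3*exp(2*I*pi/3))*conj(exp(2*I*pi/3)) + 1*(1 + 2*exp(-2*I*pi/3) + exp(-I*pi/3) + exp(I*pi/3))*conj(exp(-2*I*pi/3))]
      = (1/6)[(9) + (1 + exp(-2*I*pi/3) + exp(-I*pi/3)) + (3 + exp(-2*I*pi/3) + 5*exp(2*I*pi/3)) + (1) + (3 + 5*exp(-2*I*pi/3) + exp(2*I*pi/3)) + (1 + exp(2*I*pi/3) + exp(I*pi/3))] = 12/6 = 2
  <chi_rho, chi_3> = (1/6)[1*(9)*conj(1) + 1*(1 + exp(-I*pi/3) + exp(I*pi/3) + 2*exp(2*I*pi/3))*conj(-1) + 1*(5 + 3*exp(-2*I*pi/3) + exp(2*I*pi/3))*conj(1) + 1*(1)*conj(-1) + 1*(5 + exp(-2*I*pi/3) + 3*exp(2*I*pi/3))*conj(1) + 1*(1 + 2*exp(-2*I*pi/3) + exp(-I*pi/3) + exp(I*pi/3))*conj(-1)]
      = (1/6)[(9) + (-1 - 2*exp(2*I*pi/3) - exp(I*pi/3) - exp(-I*pi/3)) + (5 + 3*exp(-2*I*pi/3) + exp(2*I*pi/3)) + (-1) + (5 + exp(-2*I*pi/3) + 3*exp(2*I*pi/3)) + (-1 - exp(I*pi/3) - exp(-I*pi/3) - 2*exp(-2*I*pi/3))] = 12/6 = 2
  <chi_rho, chi_4> = (1/6)[1*(9)*conj(1) + 1*(1 + exp(-I*pi/3) + exp(I*pi/3) + 2*exp(2*I*pi/3))*conj(exp(-2*I*pi/3)) + 1*(5 + 3*exp(-2*I*pi/3) + exp(2*I*pi/3))*conj(exp(2*I*pi/3)) + 1*(1)*conj(1) + 1*(5 + exp(-2*I*pi/3) + 3*exp(2*I*pi/3))*conj(exp(-2*I*pi/3)) + 1*(1 + 2*exp(-2*I*pi/3) + exp(-I*pi/3) + exp(I*pi/3))*conj(exp(2*I*pi/3))]
      = (1/6)[(9) + (-2) + (1 + 5*exp(-2*I*pi/3) + 3*exp(2*I*pi/3)) + (1) + (1 + 3*exp(-2*I*pi/3) + 5*exp(2*I*pi/3)) + (-2)] = 0/6 = 0
  <chi_rho, chi_5> = (1/6)[1*(9)*conj(1) + 1*(1 + exp(-I*pi/3) + exp(I*pi/3) + 2*exp(2*I*pi/3))*conj(exp(-I*pi/3)) + 1*(5 + 3*exp(-2*I*pi/3) + exp(2*I*pi/3))*conj(exp(-2*I*pi/3)) + 1*(1)*conj(-1) + 1*(5 + exp(-2*I*pi/3) + 3*exp(2*I*pi/3))*conj(exp(2*I*pi/3)) + 1*(1 + 2*exp(-2*I*pi/3) + exp(-I*pi/3) + exp(I*pi/3))*conj(exp(I*pi/3))]
      = (1/6)[(9) + (-1 + exp(2*I*pi/3) + exp(I*pi/3)) + (3 + exp(-2*I*pi/3) + 5*exp(2*I*pi/3)) + (-1) + (3 + 5*exp(-2*I*pi/3) + exp(2*I*pi/3)) + (-1 + exp(-2*I*pi/3) + exp(-I*pi/3))] = 6/6 = 1
(Exp terms are combined using exp(i*s)*conj(exp(i*t)) = exp(i*(s-t)), and sums of them are collapsed using the identity that for every m > 1 the m distinct m-th roots of unity sum to 0, e.g. 1 + exp(2*I*pi/3) + exp(-2*I*pi/3) = 0.)
Dimension check: dim(rho) = sum (mult * dim) = 3*1 + 1*1 + 2*1 + 2*1 + 0*1 + 1*1 = 9 = chi_rho(e) = 9.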